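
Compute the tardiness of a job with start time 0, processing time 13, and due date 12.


Completion = start + processing = 0 + 13 = 13
Tardiness = max(0, C - d) = max(0, 13 - 12)
= max(0, 1)
= 1


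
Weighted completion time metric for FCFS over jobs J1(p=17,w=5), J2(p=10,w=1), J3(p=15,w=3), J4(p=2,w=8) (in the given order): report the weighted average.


Completion times:
  J1: C=17, w×C=5×17=85
  J2: C=27, w×C=1×27=27
  J3: C=42, w×C=3×42=126
  J4: C=44, w×C=8×44=352
Sum w×C = 590
Sum w = 17
Weighted avg = 590/17
= 34.71


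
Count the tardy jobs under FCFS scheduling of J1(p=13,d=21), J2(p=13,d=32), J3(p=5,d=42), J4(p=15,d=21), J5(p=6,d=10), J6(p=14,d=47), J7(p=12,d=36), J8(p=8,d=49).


Completion vs due date:
  J1: C=13, d=21 → on time
  J2: C=26, d=32 → on time
  J3: C=31, d=42 → on time
  J4: C=46, d=21 → TARDY
  J5: C=52, d=10 → TARDY
  J6: C=66, d=47 → TARDY
  J7: C=78, d=36 → TARDY
  J8: C=86, d=49 → TARDY
Tardy jobs: J4, J5, J6, J7, J8
Count = 5


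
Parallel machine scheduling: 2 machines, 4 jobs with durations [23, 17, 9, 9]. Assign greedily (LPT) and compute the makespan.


Jobs (LPT sorted): [23, 17, 9, 9]
Machines: 2
  J=23 → Machine 1 (load: 0+23=23)
  J=17 → Machine 2 (load: 0+17=17)
  J=9 → Machine 2 (load: 17+9=26)
  J=9 → Machine 1 (load: 23+9=32)
Machine loads: [32, 26]
Makespan = max = 32 time units


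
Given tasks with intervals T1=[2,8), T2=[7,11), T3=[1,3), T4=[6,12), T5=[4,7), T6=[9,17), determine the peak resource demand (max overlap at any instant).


Check each time point for overlaps:
  t=6: 3 tasks active (T1, T4, T5)
Max concurrent = 3


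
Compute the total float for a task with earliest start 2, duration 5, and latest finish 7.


EF = ES + duration = 2 + 5 = 7
LS = LF - duration = 7 - 5 = 2
Total Float = LF - EF = 7 - 7
(or LS - ES = 2 - 2)
= 0


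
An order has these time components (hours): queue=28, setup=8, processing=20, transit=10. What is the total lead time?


Lead time = queue + setup + processing + transit
= 28 + 8 + 20 + 10
= 66 hours


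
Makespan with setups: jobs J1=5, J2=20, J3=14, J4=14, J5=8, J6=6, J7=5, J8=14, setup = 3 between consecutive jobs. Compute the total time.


Makespan = Σ processing + (n-1) × setup
= (5 + 20 + 14 + 14 + 8 + 6 + 5 + 14) + (8-1)×3
= 86 + 21
= 107 time units


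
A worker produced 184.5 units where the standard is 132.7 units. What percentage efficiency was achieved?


Efficiency = (actual / standard) × 100
= (184.5 / 132.7) × 100
= 139.0%


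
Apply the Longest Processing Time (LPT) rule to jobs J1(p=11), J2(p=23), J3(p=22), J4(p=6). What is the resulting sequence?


LPT: sort by longest processing time first
  J2: p=23
  J3: p=22
  J1: p=11
  J4: p=6
Order: J2 → J3 → J1 → J4


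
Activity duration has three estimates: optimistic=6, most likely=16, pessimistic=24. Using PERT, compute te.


te = (o + 4m + p) / 6
= (6 + 4×16 + 24) / 6
= (6 + 64 + 24) / 6
= 94 / 6
= 15.67


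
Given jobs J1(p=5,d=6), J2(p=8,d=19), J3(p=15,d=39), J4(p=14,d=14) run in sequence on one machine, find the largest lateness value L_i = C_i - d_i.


Lateness per job (L = C - d):
  J1: C=5, d=6, L=-1
  J2: C=13, d=19, L=-6
  J3: C=28, d=39, L=-11
  J4: C=42, d=14, L=28
Lmax = max(-1, -6, -11, 28)
= 28


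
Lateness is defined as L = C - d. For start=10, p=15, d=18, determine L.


Completion = 10 + 15 = 25
Lateness = C - d = 25 - 18
= 7


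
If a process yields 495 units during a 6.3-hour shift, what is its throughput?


Throughput = units / time
= 495 / 6.3
= 78.6 units/hour


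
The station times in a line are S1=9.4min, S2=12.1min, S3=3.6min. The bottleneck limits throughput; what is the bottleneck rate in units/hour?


Bottleneck = longest station time
Station times: [9.4, 12.1, 3.6]
Max = 12.1 min
Rate = 60 / 12.1
= 4.96 units/hour (bottleneck: 12.1min)


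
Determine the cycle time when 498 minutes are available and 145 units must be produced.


Cycle time = available time / demand
= 498 / 145
= 3.43 min/unit


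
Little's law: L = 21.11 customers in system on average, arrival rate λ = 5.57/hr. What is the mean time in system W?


Little's law: L = λW → W = L / λ
= 21.11 / 5.57
= 3.79 hours


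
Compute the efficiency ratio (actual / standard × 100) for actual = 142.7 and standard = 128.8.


Efficiency = (actual / standard) × 100
= (142.7 / 128.8) × 100
= 110.8%


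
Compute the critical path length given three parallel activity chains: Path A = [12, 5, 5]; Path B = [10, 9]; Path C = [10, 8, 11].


Path A: 12 + 5 + 5 = 22
Path B: 10 + 9 = 19
Path C: 10 + 8 + 11 = 29
Critical path = longest = max(22, 19, 29)
= 29 (Path C)


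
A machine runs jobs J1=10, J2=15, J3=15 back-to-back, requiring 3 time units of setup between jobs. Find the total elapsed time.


Makespan = Σ processing + (n-1) × setup
= (10 + 15 + 15) + (3-1)×3
= 40 + 6
= 46 time units


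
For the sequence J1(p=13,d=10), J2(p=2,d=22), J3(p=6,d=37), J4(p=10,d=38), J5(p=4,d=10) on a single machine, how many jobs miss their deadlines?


Completion vs due date:
  J1: C=13, d=10 → TARDY
  J2: C=15, d=22 → on time
  J3: C=21, d=37 → on time
  J4: C=31, d=38 → on time
  J5: C=35, d=10 → TARDY
Tardy jobs: J1, J5
Count = 2


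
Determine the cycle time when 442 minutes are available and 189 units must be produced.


Cycle time = available time / demand
= 442 / 189
= 2.34 min/unit


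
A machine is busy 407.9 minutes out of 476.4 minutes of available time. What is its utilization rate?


Utilization = busy / total × 100
= 407.9 / 476.4 × 100
= 85.6%


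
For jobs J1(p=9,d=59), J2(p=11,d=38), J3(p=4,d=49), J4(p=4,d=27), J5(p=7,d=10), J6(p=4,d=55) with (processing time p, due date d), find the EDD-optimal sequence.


EDD: sort by earliest due date
  J5: d=10, p=7
  J4: d=27, p=4
  J2: d=38, p=11
  J3: d=49, p=4
  J6: d=55, p=4
  J1: d=59, p=9
Order: J5 → J4 → J2 → J3 → J6 → J1


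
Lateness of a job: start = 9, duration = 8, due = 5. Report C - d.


Completion = 9 + 8 = 17
Lateness = C - d = 17 - 5
= 12


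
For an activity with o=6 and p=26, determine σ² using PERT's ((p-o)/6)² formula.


σ² = ((p - o) / 6)² = (p - o)² / 36
= (26 - 6)² / 36
= 20² / 36
= 400 / 36
= 11.1111


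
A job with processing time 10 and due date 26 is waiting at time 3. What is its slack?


Slack = due - current_time - processing
= 26 - 3 - 10
= 13


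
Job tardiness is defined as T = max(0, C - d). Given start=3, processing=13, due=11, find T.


Completion = start + processing = 3 + 13 = 16
Tardiness = max(0, C - d) = max(0, 16 - 11)
= max(0, 5)
= 5


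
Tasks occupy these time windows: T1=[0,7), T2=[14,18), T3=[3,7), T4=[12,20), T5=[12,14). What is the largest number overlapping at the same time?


Check each time point for overlaps:
  t=3: 2 tasks active (T1, T3)
Max concurrent = 2


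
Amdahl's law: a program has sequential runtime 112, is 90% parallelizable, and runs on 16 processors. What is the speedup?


Amdahl's law: T_p = T × ((1-p) + p/N)
= 112 × ((1-0.9) + 0.9/16)
= 112 × (0.10 + 0.0563)
= 112 × 0.1562
= 17.50
Speedup = 112/17.50
= 6.40×


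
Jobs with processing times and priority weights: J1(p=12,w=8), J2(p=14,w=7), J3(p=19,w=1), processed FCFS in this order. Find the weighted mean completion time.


Completion times:
  J1: C=12, w×C=8×12=96
  J2: C=26, w×C=7×26=182
  J3: C=45, w×C=1×45=45
Sum w×C = 323
Sum w = 16
Weighted avg = 323/16
= 20.19


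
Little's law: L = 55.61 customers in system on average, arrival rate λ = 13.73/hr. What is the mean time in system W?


Little's law: L = λW → W = L / λ
= 55.61 / 13.73
= 4.05 hours


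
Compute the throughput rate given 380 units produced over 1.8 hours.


Throughput = units / time
= 380 / 1.8
= 211.1 units/hour


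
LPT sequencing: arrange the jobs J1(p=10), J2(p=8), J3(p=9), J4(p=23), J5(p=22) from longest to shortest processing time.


LPT: sort by longest processing time first
  J4: p=23
  J5: p=22
  J1: p=10
  J3: p=9
  J2: p=8
Order: J4 → J5 → J1 → J3 → J2


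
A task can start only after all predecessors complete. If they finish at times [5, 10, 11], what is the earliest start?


ES = max of all predecessor completion times
Predecessors: [5, 10, 11]
ES = max(5, 10, 11)
= 11


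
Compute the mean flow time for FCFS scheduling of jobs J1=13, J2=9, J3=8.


Completion times:
  J1: completes at 13
  J2: completes at 22
  J3: completes at 30
Sum = 65
Average = 65/3
= 21.67


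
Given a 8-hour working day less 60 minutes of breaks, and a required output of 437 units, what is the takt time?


Available = 8×60 - 60 = 420 min
Takt time = 420 / 437
= 0.96 min/unit


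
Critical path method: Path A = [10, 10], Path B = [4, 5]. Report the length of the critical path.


Path A: 10 + 10 = 20
Path B: 4 + 5 = 9
Critical path = longest = max(20, 9)
= 20 (Path A)


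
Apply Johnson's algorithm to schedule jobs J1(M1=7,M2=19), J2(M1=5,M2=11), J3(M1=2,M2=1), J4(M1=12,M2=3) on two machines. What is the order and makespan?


Johnson's rule:
Group 1 (M1≤M2, sort by M1): ['J2', 'J1']
Group 2 (M1>M2, sort desc M2): ['J4', 'J3']
Sequence: J2 → J1 → J4 → J3
Makespan calculation:
  J2: M1 done=5, M2 done=16
  J1: M1 done=12, M2 done=35
  J4: M1 done=24, M2 done=38
  J3: M1 done=26, M2 done=39
= Sequence: J2 → J1 → J4 → J3, Makespan: 39


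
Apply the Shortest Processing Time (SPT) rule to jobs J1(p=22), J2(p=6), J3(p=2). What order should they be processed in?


SPT: sort by shortest processing time
  J3: p=2
  J2: p=6
  J1: p=22
Order: J3 → J2 → J1


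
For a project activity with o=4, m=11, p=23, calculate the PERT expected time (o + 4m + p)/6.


te = (o + 4m + p) / 6
= (4 + 4×11 + 23) / 6
= (4 + 44 + 23) / 6
= 71 / 6
= 11.83


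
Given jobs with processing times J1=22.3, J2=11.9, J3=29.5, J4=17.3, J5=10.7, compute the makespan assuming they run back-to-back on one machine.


Sequential makespan: sum all processing times
= 22.3 + 11.9 + 29.5 + 17.3 + 10.7
= 91.7 time units


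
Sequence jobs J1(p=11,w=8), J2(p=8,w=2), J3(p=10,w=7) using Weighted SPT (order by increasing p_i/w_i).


WSPT (Smith's rule): sort by p/w ascending
  J1: p/w = 11/8 = 1.375
  J3: p/w = 10/7 = 1.429
  J2: p/w = 8/2 = 4.000
Order: J1 → J3 → J2


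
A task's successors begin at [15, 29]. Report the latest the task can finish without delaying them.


LF = min of all successor start times
Successors start at: [15, 29]
LF = min(15, 29)
= 15


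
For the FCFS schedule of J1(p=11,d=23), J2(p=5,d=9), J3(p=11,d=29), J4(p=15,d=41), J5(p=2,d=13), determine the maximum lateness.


Lateness per job (L = C - d):
  J1: C=11, d=23, L=-12
  J2: C=16, d=9, L=7
  J3: C=27, d=29, L=-2
  J4: C=42, d=41, L=1
  J5: C=44, d=13, L=31
Lmax = max(-12, 7, -2, 1, 31)
= 31


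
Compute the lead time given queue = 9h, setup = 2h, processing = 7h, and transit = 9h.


Lead time = queue + setup + processing + transit
= 9 + 2 + 7 + 9
= 27 hours


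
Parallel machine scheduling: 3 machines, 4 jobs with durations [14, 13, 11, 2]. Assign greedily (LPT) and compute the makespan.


Jobs (LPT sorted): [14, 13, 11, 2]
Machines: 3
  J=14 → Machine 1 (load: 0+14=14)
  J=13 → Machine 2 (load: 0+13=13)
  J=11 → Machine 3 (load: 0+11=11)
  J=2 → Machine 3 (load: 11+2=13)
Machine loads: [14, 13, 13]
Makespan = max = 14 time units


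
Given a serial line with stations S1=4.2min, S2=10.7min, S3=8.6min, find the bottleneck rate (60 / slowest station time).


Bottleneck = longest station time
Station times: [4.2, 10.7, 8.6]
Max = 10.7 min
Rate = 60 / 10.7
= 5.61 units/hour (bottleneck: 10.7min)


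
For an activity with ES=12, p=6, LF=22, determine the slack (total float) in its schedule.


EF = ES + duration = 12 + 6 = 18
LS = LF - duration = 22 - 6 = 16
Total Float = LF - EF = 22 - 18
(or LS - ES = 16 - 12)
= 4


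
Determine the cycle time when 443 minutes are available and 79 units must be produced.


Cycle time = available time / demand
= 443 / 79
= 5.61 min/unit


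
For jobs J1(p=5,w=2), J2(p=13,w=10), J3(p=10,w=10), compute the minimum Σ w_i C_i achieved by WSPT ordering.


WSPT order (by p/w): J3 → J2 → J1
  J3: C=10, w·C=10×10=100
  J2: C=23, w·C=10×23=230
  J1: C=28, w·C=2×28=56
Σ w·C = 386
= 386


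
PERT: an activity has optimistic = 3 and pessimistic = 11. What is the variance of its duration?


σ² = ((p - o) / 6)² = (p - o)² / 36
= (11 - 3)² / 36
= 8² / 36
= 64 / 36
= 1.7778


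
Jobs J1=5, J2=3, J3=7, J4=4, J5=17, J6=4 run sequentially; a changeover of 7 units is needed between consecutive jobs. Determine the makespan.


Makespan = Σ processing + (n-1) × setup
= (5 + 3 + 7 + 4 + 17 + 4) + (6-1)×7
= 40 + 35
= 75 time units


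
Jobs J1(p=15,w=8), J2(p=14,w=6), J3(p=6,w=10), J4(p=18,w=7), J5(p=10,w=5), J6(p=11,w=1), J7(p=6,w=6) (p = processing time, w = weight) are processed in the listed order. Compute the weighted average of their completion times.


Completion times:
  J1: C=15, w×C=8×15=120
  J2: C=29, w×C=6×29=174
  J3: C=35, w×C=10×35=350
  J4: C=53, w×C=7×53=371
  J5: C=63, w×C=5×63=315
  J6: C=74, w×C=1×74=74
  J7: C=80, w×C=6×80=480
Sum w×C = 1884
Sum w = 43
Weighted avg = 1884/43
= 43.81


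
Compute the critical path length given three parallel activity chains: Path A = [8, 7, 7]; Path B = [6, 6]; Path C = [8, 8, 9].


Path A: 8 + 7 + 7 = 22
Path B: 6 + 6 = 12
Path C: 8 + 8 + 9 = 25
Critical path = longest = max(22, 12, 25)
= 25 (Path C)


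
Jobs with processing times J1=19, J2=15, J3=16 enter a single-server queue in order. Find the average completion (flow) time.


Completion times:
  J1: completes at 19
  J2: completes at 34
  J3: completes at 50
Sum = 103
Average = 103/3
= 34.33


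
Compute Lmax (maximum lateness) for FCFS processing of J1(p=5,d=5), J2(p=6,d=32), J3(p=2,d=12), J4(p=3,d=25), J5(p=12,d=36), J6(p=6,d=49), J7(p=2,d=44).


Lateness per job (L = C - d):
  J1: C=5, d=5, L=0
  J2: C=11, d=32, L=-21
  J3: C=13, d=12, L=1
  J4: C=16, d=25, L=-9
  J5: C=28, d=36, L=-8
  J6: C=34, d=49, L=-15
  J7: C=36, d=44, L=-8
Lmax = max(0, -21, 1, -9, -8, -15, -8)
= 1


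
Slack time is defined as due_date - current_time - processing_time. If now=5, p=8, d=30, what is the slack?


Slack = due - current_time - processing
= 30 - 5 - 8
= 17


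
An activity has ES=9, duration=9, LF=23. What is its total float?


EF = ES + duration = 9 + 9 = 18
LS = LF - duration = 23 - 9 = 14
Total Float = LF - EF = 23 - 18
(or LS - ES = 14 - 9)
= 5


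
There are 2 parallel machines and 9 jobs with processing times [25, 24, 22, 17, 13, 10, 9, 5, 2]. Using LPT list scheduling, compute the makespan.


Jobs (LPT sorted): [25, 24, 22, 17, 13, 10, 9, 5, 2]
Machines: 2
  J=25 → Machine 1 (load: 0+25=25)
  J=24 → Machine 2 (load: 0+24=24)
  J=22 → Machine 2 (load: 24+22=46)
  J=17 → Machine 1 (load: 25+17=42)
  J=13 → Machine 1 (load: 42+13=55)
  J=10 → Machine 2 (load: 46+10=56)
  J=9 → Machine 1 (load: 55+9=64)
  J=5 → Machine 2 (load: 56+5=61)
  J=2 → Machine 2 (load: 61+2=63)
Machine loads: [64, 63]
Makespan = max = 64 time units


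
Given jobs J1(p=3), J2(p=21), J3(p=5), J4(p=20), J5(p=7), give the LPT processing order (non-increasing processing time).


LPT: sort by longest processing time first
  J2: p=21
  J4: p=20
  J5: p=7
  J3: p=5
  J1: p=3
Order: J2 → J4 → J5 → J3 → J1


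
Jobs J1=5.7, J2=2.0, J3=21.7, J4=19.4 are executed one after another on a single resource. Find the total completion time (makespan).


Sequential makespan: sum all processing times
= 5.7 + 2.0 + 21.7 + 19.4
= 48.8 time units


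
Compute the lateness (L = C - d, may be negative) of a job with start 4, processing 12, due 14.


Completion = 4 + 12 = 16
Lateness = C - d = 16 - 14
= 2


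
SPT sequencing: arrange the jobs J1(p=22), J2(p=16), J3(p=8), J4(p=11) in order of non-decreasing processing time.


SPT: sort by shortest processing time
  J3: p=8
  J4: p=11
  J2: p=16
  J1: p=22
Order: J3 → J4 → J2 → J1


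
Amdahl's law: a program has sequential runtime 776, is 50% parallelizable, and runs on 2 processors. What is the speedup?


Amdahl's law: T_p = T × ((1-p) + p/N)
= 776 × ((1-0.5) + 0.5/2)
= 776 × (0.50 + 0.2500)
= 776 × 0.7500
= 582.00
Speedup = 776/582.00
= 1.33×


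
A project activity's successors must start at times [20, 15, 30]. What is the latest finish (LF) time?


LF = min of all successor start times
Successors start at: [20, 15, 30]
LF = min(20, 15, 30)
= 15


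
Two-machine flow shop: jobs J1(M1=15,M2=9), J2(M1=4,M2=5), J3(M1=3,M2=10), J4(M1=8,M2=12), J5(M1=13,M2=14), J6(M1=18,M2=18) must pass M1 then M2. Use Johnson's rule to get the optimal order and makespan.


Johnson's rule:
Group 1 (M1≤M2, sort by M1): ['J3', 'J2', 'J4', 'J5', 'J6']
Group 2 (M1>M2, sort desc M2): ['J1']
Sequence: J3 → J2 → J4 → J5 → J6 → J1
Makespan calculation:
  J3: M1 done=3, M2 done=13
  J2: M1 done=7, M2 done=18
  J4: M1 done=15, M2 done=30
  J5: M1 done=28, M2 done=44
  J6: M1 done=46, M2 done=64
  J1: M1 done=61, M2 done=73
= Sequence: J3 → J2 → J4 → J5 → J6 → J1, Makespan: 73


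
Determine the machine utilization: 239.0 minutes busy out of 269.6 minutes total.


Utilization = busy / total × 100
= 239.0 / 269.6 × 100
= 88.6%


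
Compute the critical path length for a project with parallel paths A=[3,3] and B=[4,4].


Path A: 3 + 3 = 6
Path B: 4 + 4 = 8
Critical path = longest = max(6, 8)
= 8 (Path B)


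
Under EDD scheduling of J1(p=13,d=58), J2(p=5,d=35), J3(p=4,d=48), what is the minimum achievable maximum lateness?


EDD order: J2 → J3 → J1
Completion and lateness:
  J2: C=5, d=35, L=5-35=-30
  J3: C=9, d=48, L=9-48=-39
  J1: C=22, d=58, L=22-58=-36
Lmax = max(-30, -39, -36)
= -30


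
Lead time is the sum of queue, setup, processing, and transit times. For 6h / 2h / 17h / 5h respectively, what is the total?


Lead time = queue + setup + processing + transit
= 6 + 2 + 17 + 5
= 30 hours


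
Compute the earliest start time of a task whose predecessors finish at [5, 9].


ES = max of all predecessor completion times
Predecessors: [5, 9]
ES = max(5, 9)
= 9


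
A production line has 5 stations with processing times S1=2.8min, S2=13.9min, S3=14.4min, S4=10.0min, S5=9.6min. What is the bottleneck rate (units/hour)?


Bottleneck = longest station time
Station times: [2.8, 13.9, 14.4, 10.0, 9.6]
Max = 14.4 min
Rate = 60 / 14.4
= 4.17 units/hour (bottleneck: 14.4min)


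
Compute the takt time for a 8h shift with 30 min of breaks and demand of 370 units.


Available = 8×60 - 30 = 450 min
Takt time = 450 / 370
= 1.22 min/unit


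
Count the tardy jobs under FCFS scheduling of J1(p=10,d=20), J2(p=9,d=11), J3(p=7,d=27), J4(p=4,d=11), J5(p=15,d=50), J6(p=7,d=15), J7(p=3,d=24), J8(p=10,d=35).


Completion vs due date:
  J1: C=10, d=20 → on time
  J2: C=19, d=11 → TARDY
  J3: C=26, d=27 → on time
  J4: C=30, d=11 → TARDY
  J5: C=45, d=50 → on time
  J6: C=52, d=15 → TARDY
  J7: C=55, d=24 → TARDY
  J8: C=65, d=35 → TARDY
Tardy jobs: J2, J4, J6, J7, J8
Count = 5


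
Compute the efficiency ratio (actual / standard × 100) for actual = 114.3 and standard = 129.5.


Efficiency = (actual / standard) × 100
= (114.3 / 129.5) × 100
= 88.3%


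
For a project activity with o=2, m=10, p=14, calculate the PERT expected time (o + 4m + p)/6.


te = (o + 4m + p) / 6
= (2 + 4×10 + 14) / 6
= (2 + 40 + 14) / 6
= 56 / 6
= 9.33


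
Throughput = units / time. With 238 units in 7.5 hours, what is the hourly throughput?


Throughput = units / time
= 238 / 7.5
= 31.7 units/hour


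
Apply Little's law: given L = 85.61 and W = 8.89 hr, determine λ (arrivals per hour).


Little's law: L = λW → λ = L / W
= 85.61 / 8.89
= 9.63 per hour


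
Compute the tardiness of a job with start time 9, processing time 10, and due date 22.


Completion = start + processing = 9 + 10 = 19
Tardiness = max(0, C - d) = max(0, 19 - 22)
= max(0, -3)
= 0


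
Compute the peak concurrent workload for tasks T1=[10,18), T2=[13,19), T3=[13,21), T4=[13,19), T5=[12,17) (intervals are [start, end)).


Check each time point for overlaps:
  t=13: 5 tasks active (T1, T2, T3, T4, T5)
Max concurrent = 5


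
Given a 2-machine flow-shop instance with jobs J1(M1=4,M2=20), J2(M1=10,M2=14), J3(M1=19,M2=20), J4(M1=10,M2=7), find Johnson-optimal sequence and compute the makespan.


Johnson's rule:
Group 1 (M1≤M2, sort by M1): ['J1', 'J2', 'J3']
Group 2 (M1>M2, sort desc M2): ['J4']
Sequence: J1 → J2 → J3 → J4
Makespan calculation:
  J1: M1 done=4, M2 done=24
  J2: M1 done=14, M2 done=38
  J3: M1 done=33, M2 done=58
  J4: M1 done=43, M2 done=65
= Sequence: J1 → J2 → J3 → J4, Makespan: 65


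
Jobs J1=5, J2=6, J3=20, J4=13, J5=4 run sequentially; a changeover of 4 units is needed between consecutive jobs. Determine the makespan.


Makespan = Σ processing + (n-1) × setup
= (5 + 6 + 20 + 13 + 4) + (5-1)×4
= 48 + 16
= 64 time units


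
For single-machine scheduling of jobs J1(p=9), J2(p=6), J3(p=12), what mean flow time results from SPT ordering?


SPT order: J2 → J1 → J3
Completion times:
  J2: C=6
  J1: C=15
  J3: C=27
Sum = 48, n = 3
Mean flow = 48/3
= 16.00


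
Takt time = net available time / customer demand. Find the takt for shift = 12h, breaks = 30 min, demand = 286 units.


Available = 12×60 - 30 = 690 min
Takt time = 690 / 286
= 2.41 min/unit


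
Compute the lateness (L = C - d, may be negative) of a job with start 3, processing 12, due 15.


Completion = 3 + 12 = 15
Lateness = C - d = 15 - 15
= 0


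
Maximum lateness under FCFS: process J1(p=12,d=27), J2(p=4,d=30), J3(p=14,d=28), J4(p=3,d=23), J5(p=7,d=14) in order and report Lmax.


Lateness per job (L = C - d):
  J1: C=12, d=27, L=-15
  J2: C=16, d=30, L=-14
  J3: C=30, d=28, L=2
  J4: C=33, d=23, L=10
  J5: C=40, d=14, L=26
Lmax = max(-15, -14, 2, 10, 26)
= 26


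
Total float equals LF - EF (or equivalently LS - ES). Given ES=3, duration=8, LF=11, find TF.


EF = ES + duration = 3 + 8 = 11
LS = LF - duration = 11 - 8 = 3
Total Float = LF - EF = 11 - 11
(or LS - ES = 3 - 3)
= 0


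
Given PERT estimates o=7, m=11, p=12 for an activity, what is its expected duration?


te = (o + 4m + p) / 6
= (7 + 4×11 + 12) / 6
= (7 + 44 + 12) / 6
= 63 / 6
= 10.50


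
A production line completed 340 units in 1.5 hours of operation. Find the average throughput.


Throughput = units / time
= 340 / 1.5
= 226.7 units/hour


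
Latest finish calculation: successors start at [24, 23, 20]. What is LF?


LF = min of all successor start times
Successors start at: [24, 23, 20]
LF = min(24, 23, 20)
= 20


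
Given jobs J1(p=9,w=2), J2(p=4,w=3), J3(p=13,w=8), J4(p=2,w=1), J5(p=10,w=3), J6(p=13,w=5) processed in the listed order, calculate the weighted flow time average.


Completion times:
  J1: C=9, w×C=2×9=18
  J2: C=13, w×C=3×13=39
  J3: C=26, w×C=8×26=208
  J4: C=28, w×C=1×28=28
  J5: C=38, w×C=3×38=114
  J6: C=51, w×C=5×51=255
Sum w×C = 662
Sum w = 22
Weighted avg = 662/22
= 30.09


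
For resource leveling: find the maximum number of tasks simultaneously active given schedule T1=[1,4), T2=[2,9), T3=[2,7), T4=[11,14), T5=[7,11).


Check each time point for overlaps:
  t=2: 3 tasks active (T1, T2, T3)
Max concurrent = 3


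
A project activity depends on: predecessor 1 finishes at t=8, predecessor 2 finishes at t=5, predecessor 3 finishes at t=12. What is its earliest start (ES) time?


ES = max of all predecessor completion times
Predecessors: [8, 5, 12]
ES = max(8, 5, 12)
= 12


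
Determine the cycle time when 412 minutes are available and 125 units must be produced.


Cycle time = available time / demand
= 412 / 125
= 3.30 min/unit


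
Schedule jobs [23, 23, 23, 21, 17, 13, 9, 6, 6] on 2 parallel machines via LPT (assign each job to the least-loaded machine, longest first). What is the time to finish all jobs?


Jobs (LPT sorted): [23, 23, 23, 21, 17, 13, 9, 6, 6]
Machines: 2
  J=23 → Machine 1 (load: 0+23=23)
  J=23 → Machine 2 (load: 0+23=23)
  J=23 → Machine 1 (load: 23+23=46)
  J=21 → Machine 2 (load: 23+21=44)
  J=17 → Machine 2 (load: 44+17=61)
  J=13 → Machine 1 (load: 46+13=59)
  J=9 → Machine 1 (load: 59+9=68)
  J=6 → Machine 2 (load: 61+6=67)
  J=6 → Machine 2 (load: 67+6=73)
Machine loads: [68, 73]
Makespan = max = 73 time units


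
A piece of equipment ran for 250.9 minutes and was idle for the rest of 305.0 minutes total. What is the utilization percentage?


Utilization = busy / total × 100
= 250.9 / 305.0 × 100
= 82.3%


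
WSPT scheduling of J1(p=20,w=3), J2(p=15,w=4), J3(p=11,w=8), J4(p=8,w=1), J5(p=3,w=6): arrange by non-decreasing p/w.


WSPT (Smith's rule): sort by p/w ascending
  J5: p/w = 3/6 = 0.500
  J3: p/w = 11/8 = 1.375
  J2: p/w = 15/4 = 3.750
  J1: p/w = 20/3 = 6.667
  J4: p/w = 8/1 = 8.000
Order: J5 → J3 → J2 → J1 → J4


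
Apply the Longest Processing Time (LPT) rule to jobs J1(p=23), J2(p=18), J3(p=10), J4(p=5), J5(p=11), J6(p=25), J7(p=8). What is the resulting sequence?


LPT: sort by longest processing time first
  J6: p=25
  J1: p=23
  J2: p=18
  J5: p=11
  J3: p=10
  J7: p=8
  J4: p=5
Order: J6 → J1 → J2 → J5 → J3 → J7 → J4


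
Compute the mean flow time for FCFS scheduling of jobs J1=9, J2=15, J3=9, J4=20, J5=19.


Completion times:
  J1: completes at 9
  J2: completes at 24
  J3: completes at 33
  J4: completes at 53
  J5: completes at 72
Sum = 191
Average = 191/5
= 38.20


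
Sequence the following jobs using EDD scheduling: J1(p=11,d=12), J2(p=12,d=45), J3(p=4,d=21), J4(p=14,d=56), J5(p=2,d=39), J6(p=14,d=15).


EDD: sort by earliest due date
  J1: d=12, p=11
  J6: d=15, p=14
  J3: d=21, p=4
  J5: d=39, p=2
  J2: d=45, p=12
  J4: d=56, p=14
Order: J1 → J6 → J3 → J5 → J2 → J4


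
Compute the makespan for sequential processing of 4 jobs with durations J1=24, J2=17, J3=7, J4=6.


Sequential makespan: sum all processing times
= 24 + 17 + 7 + 6
= 54 time units


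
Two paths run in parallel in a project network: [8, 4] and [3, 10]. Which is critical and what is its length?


Path A: 8 + 4 = 12
Path B: 3 + 10 = 13
Critical path = longest = max(12, 13)
= 13 (Path B)


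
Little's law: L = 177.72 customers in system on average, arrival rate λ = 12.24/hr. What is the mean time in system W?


Little's law: L = λW → W = L / λ
= 177.72 / 12.24
= 14.52 hours


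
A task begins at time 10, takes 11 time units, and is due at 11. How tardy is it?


Completion = start + processing = 10 + 11 = 21
Tardiness = max(0, C - d) = max(0, 21 - 11)
= max(0, 10)
= 10


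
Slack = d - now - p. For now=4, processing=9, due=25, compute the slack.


Slack = due - current_time - processing
= 25 - 4 - 9
= 12


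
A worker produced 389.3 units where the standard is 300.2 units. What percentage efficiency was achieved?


Efficiency = (actual / standard) × 100
= (389.3 / 300.2) × 100
= 129.7%


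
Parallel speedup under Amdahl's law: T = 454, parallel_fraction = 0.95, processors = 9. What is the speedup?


Amdahl's law: T_p = T × ((1-p) + p/N)
= 454 × ((1-0.95) + 0.95/9)
= 454 × (0.05 + 0.1056)
= 454 × 0.1556
= 70.62
Speedup = 454/70.62
= 6.43×


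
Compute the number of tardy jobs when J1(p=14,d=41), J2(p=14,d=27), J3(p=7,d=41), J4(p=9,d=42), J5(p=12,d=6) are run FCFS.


Completion vs due date:
  J1: C=14, d=41 → on time
  J2: C=28, d=27 → TARDY
  J3: C=35, d=41 → on time
  J4: C=44, d=42 → TARDY
  J5: C=56, d=6 → TARDY
Tardy jobs: J2, J4, J5
Count = 3


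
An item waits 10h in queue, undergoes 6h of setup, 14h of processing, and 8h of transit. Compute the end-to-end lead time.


Lead time = queue + setup + processing + transit
= 10 + 6 + 14 + 8
= 38 hours


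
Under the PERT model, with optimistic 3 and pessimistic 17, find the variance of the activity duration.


σ² = ((p - o) / 6)² = (p - o)² / 36
= (17 - 3)² / 36
= 14² / 36
= 196 / 36
= 5.4444


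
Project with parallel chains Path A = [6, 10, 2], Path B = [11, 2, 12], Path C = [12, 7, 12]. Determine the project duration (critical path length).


Path A: 6 + 10 + 2 = 18
Path B: 11 + 2 + 12 = 25
Path C: 12 + 7 + 12 = 31
Critical path = longest = max(18, 25, 31)
= 31 (Path C)


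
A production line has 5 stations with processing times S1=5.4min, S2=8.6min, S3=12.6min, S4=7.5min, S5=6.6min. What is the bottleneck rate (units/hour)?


Bottleneck = longest station time
Station times: [5.4, 8.6, 12.6, 7.5, 6.6]
Max = 12.6 min
Rate = 60 / 12.6
= 4.76 units/hour (bottleneck: 12.6min)


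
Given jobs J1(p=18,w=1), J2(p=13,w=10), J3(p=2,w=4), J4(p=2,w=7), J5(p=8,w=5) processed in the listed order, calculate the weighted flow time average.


Completion times:
  J1: C=18, w×C=1×18=18
  J2: C=31, w×C=10×31=310
  J3: C=33, w×C=4×33=132
  J4: C=35, w×C=7×35=245
  J5: C=43, w×C=5×43=215
Sum w×C = 920
Sum w = 27
Weighted avg = 920/27
= 34.07


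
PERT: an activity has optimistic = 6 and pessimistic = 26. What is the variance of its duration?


σ² = ((p - o) / 6)² = (p - o)² / 36
= (26 - 6)² / 36
= 20² / 36
= 400 / 36
= 11.1111


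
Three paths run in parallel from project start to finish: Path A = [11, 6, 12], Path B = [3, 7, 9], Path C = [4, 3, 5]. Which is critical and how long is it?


Path A: 11 + 6 + 12 = 29
Path B: 3 + 7 + 9 = 19
Path C: 4 + 3 + 5 = 12
Critical path = longest = max(29, 19, 12)
= 29 (Path A)


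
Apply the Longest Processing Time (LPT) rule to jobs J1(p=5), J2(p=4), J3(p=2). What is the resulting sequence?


LPT: sort by longest processing time first
  J1: p=5
  J2: p=4
  J3: p=2
Order: J1 → J2 → J3


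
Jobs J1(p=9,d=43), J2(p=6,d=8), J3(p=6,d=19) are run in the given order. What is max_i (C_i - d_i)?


Lateness per job (L = C - d):
  J1: C=9, d=43, L=-34
  J2: C=15, d=8, L=7
  J3: C=21, d=19, L=2
Lmax = max(-34, 7, 2)
= 7


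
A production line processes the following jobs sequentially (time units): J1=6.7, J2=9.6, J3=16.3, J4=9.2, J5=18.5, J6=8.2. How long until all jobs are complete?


Sequential makespan: sum all processing times
= 6.7 + 9.6 + 16.3 + 9.2 + 18.5 + 8.2
= 68.5 time units


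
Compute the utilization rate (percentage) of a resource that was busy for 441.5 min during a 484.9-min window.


Utilization = busy / total × 100
= 441.5 / 484.9 × 100
= 91.0%


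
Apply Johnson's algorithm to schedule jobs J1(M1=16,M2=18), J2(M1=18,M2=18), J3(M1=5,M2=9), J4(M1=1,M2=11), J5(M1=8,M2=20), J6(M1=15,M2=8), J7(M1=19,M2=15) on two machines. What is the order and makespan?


Johnson's rule:
Group 1 (M1≤M2, sort by M1): ['J4', 'J3', 'J5', 'J1', 'J2']
Group 2 (M1>M2, sort desc M2): ['J7', 'J6']
Sequence: J4 → J3 → J5 → J1 → J2 → J7 → J6
Makespan calculation:
  J4: M1 done=1, M2 done=12
  J3: M1 done=6, M2 done=21
  J5: M1 done=14, M2 done=41
  J1: M1 done=30, M2 done=59
  J2: M1 done=48, M2 done=77
  J7: M1 done=67, M2 done=92
  J6: M1 done=82, M2 done=100
= Sequence: J4 → J3 → J5 → J1 → J2 → J7 → J6, Makespan: 100


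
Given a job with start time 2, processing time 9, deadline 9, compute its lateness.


Completion = 2 + 9 = 11
Lateness = C - d = 11 - 9
= 2


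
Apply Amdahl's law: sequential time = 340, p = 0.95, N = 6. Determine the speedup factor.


Amdahl's law: T_p = T × ((1-p) + p/N)
= 340 × ((1-0.95) + 0.95/6)
= 340 × (0.05 + 0.1583)
= 340 × 0.2083
= 70.83
Speedup = 340/70.83
= 4.80×


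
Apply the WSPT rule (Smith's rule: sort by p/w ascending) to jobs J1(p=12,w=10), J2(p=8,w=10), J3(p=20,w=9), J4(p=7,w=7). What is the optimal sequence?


WSPT (Smith's rule): sort by p/w ascending
  J2: p/w = 8/10 = 0.800
  J4: p/w = 7/7 = 1.000
  J1: p/w = 12/10 = 1.200
  J3: p/w = 20/9 = 2.222
Order: J2 → J4 → J1 → J3


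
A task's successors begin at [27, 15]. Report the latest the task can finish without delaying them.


LF = min of all successor start times
Successors start at: [27, 15]
LF = min(27, 15)
= 15


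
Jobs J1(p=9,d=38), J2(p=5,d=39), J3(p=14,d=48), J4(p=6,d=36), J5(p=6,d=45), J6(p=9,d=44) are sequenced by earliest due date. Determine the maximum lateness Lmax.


EDD order: J4 → J1 → J2 → J6 → J5 → J3
Completion and lateness:
  J4: C=6, d=36, L=6-36=-30
  J1: C=15, d=38, L=15-38=-23
  J2: C=20, d=39, L=20-39=-19
  J6: C=29, d=44, L=29-44=-15
  J5: C=35, d=45, L=35-45=-10
  J3: C=49, d=48, L=49-48=1
Lmax = max(-30, -23, -19, -15, -10, 1)
= 1


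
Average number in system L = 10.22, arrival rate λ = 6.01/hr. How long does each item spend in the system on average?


Little's law: L = λW → W = L / λ
= 10.22 / 6.01
= 1.70 hours


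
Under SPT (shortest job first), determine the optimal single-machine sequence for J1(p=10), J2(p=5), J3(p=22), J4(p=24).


SPT: sort by shortest processing time
  J2: p=5
  J1: p=10
  J3: p=22
  J4: p=24
Order: J2 → J1 → J3 → J4


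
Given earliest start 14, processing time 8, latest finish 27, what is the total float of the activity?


EF = ES + duration = 14 + 8 = 22
LS = LF - duration = 27 - 8 = 19
Total Float = LF - EF = 27 - 22
(or LS - ES = 19 - 14)
= 5


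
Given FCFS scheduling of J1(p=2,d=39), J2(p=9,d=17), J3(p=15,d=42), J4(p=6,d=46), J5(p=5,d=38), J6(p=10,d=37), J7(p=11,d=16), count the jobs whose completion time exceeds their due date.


Completion vs due date:
  J1: C=2, d=39 → on time
  J2: C=11, d=17 → on time
  J3: C=26, d=42 → on time
  J4: C=32, d=46 → on time
  J5: C=37, d=38 → on time
  J6: C=47, d=37 → TARDY
  J7: C=58, d=16 → TARDY
Tardy jobs: J6, J7
Count = 2


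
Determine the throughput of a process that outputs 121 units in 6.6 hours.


Throughput = units / time
= 121 / 6.6
= 18.3 units/hour


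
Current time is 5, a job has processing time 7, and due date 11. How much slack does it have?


Slack = due - current_time - processing
= 11 - 5 - 7
= -1


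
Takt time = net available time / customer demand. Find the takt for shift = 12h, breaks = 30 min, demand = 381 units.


Available = 12×60 - 30 = 690 min
Takt time = 690 / 381
= 1.81 min/unit


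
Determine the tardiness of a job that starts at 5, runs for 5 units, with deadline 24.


Completion = start + processing = 5 + 5 = 10
Tardiness = max(0, C - d) = max(0, 10 - 24)
= max(0, -14)
= 0


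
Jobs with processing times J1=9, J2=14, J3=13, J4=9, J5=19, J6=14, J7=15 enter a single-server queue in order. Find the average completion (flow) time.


Completion times:
  J1: completes at 9
  J2: completes at 23
  J3: completes at 36
  J4: completes at 45
  J5: completes at 64
  J6: completes at 78
  J7: completes at 93
Sum = 348
Average = 348/7
= 49.71


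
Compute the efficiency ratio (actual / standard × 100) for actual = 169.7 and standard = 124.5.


Efficiency = (actual / standard) × 100
= (169.7 / 124.5) × 100
= 136.3%


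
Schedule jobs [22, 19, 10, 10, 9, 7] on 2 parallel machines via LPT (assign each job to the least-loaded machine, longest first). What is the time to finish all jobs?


Jobs (LPT sorted): [22, 19, 10, 10, 9, 7]
Machines: 2
  J=22 → Machine 1 (load: 0+22=22)
  J=19 → Machine 2 (load: 0+19=19)
  J=10 → Machine 2 (load: 19+10=29)
  J=10 → Machine 1 (load: 22+10=32)
  J=9 → Machine 2 (load: 29+9=38)
  J=7 → Machine 1 (load: 32+7=39)
Machine loads: [39, 38]
Makespan = max = 39 time units


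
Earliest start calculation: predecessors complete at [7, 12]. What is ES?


ES = max of all predecessor completion times
Predecessors: [7, 12]
ES = max(7, 12)
= 12


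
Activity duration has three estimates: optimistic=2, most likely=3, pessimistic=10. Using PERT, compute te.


te = (o + 4m + p) / 6
= (2 + 4×3 + 10) / 6
= (2 + 12 + 10) / 6
= 24 / 6
= 4.00


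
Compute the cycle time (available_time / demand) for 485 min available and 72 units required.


Cycle time = available time / demand
= 485 / 72
= 6.74 min/unit


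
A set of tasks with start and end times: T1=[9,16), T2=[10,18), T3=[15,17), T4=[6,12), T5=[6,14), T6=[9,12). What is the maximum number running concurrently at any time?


Check each time point for overlaps:
  t=10: 5 tasks active (T1, T2, T4, T5, T6)
Max concurrent = 5


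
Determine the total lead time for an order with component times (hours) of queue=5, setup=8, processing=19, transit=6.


Lead time = queue + setup + processing + transit
= 5 + 8 + 19 + 6
= 38 hours


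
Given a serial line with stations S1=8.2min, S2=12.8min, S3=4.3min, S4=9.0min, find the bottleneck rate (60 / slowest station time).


Bottleneck = longest station time
Station times: [8.2, 12.8, 4.3, 9.0]
Max = 12.8 min
Rate = 60 / 12.8
= 4.69 units/hour (bottleneck: 12.8min)


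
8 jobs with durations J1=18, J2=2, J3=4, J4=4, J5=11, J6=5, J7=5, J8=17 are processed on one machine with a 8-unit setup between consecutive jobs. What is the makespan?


Makespan = Σ processing + (n-1) × setup
= (18 + 2 + 4 + 4 + 11 + 5 + 5 + 17) + (8-1)×8
= 66 + 56
= 122 time units


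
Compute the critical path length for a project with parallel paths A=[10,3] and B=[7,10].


Path A: 10 + 3 = 13
Path B: 7 + 10 = 17
Critical path = longest = max(13, 17)
= 17 (Path B)


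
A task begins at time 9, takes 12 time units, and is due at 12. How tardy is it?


Completion = start + processing = 9 + 12 = 21
Tardiness = max(0, C - d) = max(0, 21 - 12)
= max(0, 9)
= 9


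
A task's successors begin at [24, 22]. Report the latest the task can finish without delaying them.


LF = min of all successor start times
Successors start at: [24, 22]
LF = min(24, 22)
= 22


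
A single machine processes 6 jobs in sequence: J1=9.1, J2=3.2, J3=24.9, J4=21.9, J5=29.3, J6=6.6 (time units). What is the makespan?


Sequential makespan: sum all processing times
= 9.1 + 3.2 + 24.9 + 21.9 + 29.3 + 6.6
= 95.0 time units


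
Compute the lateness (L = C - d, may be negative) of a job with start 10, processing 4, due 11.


Completion = 10 + 4 = 14
Lateness = C - d = 14 - 11
= 3


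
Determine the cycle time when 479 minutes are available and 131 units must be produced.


Cycle time = available time / demand
= 479 / 131
= 3.66 min/unit


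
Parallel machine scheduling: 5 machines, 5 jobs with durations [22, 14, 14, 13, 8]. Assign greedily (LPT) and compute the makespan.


Jobs (LPT sorted): [22, 14, 14, 13, 8]
Machines: 5
  J=22 → Machine 1 (load: 0+22=22)
  J=14 → Machine 2 (load: 0+14=14)
  J=14 → Machine 3 (load: 0+14=14)
  J=13 → Machine 4 (load: 0+13=13)
  J=8 → Machine 5 (load: 0+8=8)
Machine loads: [22, 14, 14, 13, 8]
Makespan = max = 22 time units


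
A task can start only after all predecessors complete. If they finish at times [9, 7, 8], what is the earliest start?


ES = max of all predecessor completion times
Predecessors: [9, 7, 8]
ES = max(9, 7, 8)
= 9


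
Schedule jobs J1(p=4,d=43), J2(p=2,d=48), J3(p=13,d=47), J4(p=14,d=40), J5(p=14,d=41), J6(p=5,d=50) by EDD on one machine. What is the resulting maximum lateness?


EDD order: J4 → J5 → J1 → J3 → J2 → J6
Completion and lateness:
  J4: C=14, d=40, L=14-40=-26
  J5: C=28, d=41, L=28-41=-13
  J1: C=32, d=43, L=32-43=-11
  J3: C=45, d=47, L=45-47=-2
  J2: C=47, d=48, L=47-48=-1
  J6: C=52, d=50, L=52-50=2
Lmax = max(-26, -13, -11, -2, -1, 2)
= 2


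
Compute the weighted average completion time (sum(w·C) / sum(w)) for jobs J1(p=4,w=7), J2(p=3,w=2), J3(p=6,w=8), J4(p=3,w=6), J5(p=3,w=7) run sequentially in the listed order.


Completion times:
  J1: C=4, w×C=7×4=28
  J2: C=7, w×C=2×7=14
  J3: C=13, w×C=8×13=104
  J4: C=16, w×C=6×16=96
  J5: C=19, w×C=7×19=133
Sum w×C = 375
Sum w = 30
Weighted avg = 375/30
= 12.50
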